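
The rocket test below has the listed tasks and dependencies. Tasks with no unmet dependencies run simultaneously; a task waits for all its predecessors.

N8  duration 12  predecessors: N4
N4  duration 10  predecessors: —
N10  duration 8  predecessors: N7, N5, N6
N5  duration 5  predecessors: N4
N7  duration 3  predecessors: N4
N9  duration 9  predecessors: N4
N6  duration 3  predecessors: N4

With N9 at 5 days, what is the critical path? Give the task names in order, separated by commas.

Critical path before the change: N4→N5→N10 = 10+5+8 = 23 giving 23 days.
N9 has 4 days of float (longest path through it is 19).
That remains the longest chain; total 23 days.

N4, N5, N10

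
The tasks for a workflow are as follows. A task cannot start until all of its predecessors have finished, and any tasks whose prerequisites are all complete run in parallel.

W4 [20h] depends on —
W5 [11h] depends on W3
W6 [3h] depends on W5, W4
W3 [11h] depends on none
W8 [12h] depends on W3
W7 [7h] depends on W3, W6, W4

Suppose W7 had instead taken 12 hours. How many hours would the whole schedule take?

The binding path is W3→W5→W6→W7 = 11+11+3+7 = 32; finish at 32 hours.
W7 is on the critical path; changing it to 12 makes that path 37 hours.
The critical path is still W3→W5→W6→W7; finish is now 37 hours.

37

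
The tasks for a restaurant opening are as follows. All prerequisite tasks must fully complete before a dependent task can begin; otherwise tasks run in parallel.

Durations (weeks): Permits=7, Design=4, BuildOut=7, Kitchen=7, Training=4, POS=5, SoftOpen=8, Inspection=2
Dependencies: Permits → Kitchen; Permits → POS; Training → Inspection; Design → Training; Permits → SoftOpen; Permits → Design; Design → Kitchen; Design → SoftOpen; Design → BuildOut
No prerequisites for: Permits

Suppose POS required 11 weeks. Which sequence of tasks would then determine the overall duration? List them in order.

Permits, Design, SoftOpen

Baseline: Permits→Design→SoftOpen = 7+4+8 = 19 → 19 weeks.
The longest path through POS is only 12 weeks, so POS has float 7.
That remains the longest chain; total 19 weeks.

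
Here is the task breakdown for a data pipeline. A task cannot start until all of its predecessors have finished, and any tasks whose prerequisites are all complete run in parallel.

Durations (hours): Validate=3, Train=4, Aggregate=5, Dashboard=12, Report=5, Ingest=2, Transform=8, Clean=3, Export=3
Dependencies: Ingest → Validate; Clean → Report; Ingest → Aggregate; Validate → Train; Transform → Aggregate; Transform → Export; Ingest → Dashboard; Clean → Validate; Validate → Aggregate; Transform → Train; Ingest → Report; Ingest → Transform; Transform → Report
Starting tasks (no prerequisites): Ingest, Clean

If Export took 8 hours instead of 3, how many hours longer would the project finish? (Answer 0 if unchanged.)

As given, the longest chain is Ingest→Transform→Aggregate = 2+8+5 = 15, so the finish is 15 hours.
Export has 2 hours of float (longest path through it is 13).
Now Ingest→Transform→Export = 2+8+8 = 18 is longest, so the finish becomes 18 hours.
Change in finish: 18 − 15 = +3 hours.

3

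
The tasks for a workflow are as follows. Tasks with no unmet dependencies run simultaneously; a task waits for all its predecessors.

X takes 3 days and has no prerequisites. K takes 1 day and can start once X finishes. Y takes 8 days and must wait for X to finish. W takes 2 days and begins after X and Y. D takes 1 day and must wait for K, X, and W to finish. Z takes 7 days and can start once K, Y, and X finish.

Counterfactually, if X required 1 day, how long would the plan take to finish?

Critical path before the change: X→Y→Z = 3+8+7 = 18 giving 18 days.
X lies on that path, so at 1 day the path becomes 16 days.
That remains the longest chain; total 16 days.

16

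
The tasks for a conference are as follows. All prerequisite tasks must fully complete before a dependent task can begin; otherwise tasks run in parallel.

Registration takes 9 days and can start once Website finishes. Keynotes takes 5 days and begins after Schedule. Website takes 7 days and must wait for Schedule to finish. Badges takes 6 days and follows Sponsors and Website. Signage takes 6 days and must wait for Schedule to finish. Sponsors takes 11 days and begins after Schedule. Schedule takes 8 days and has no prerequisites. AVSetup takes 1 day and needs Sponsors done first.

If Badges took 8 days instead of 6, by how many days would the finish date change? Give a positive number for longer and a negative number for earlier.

2

Actual critical path: Schedule→Sponsors→Badges = 8+11+6 = 25 ⇒ 25 days.
Badges is on the critical path; changing it to 8 makes that path 27 days.
That remains the longest chain; total 27 days.
Change in finish: 27 − 25 = +2 days.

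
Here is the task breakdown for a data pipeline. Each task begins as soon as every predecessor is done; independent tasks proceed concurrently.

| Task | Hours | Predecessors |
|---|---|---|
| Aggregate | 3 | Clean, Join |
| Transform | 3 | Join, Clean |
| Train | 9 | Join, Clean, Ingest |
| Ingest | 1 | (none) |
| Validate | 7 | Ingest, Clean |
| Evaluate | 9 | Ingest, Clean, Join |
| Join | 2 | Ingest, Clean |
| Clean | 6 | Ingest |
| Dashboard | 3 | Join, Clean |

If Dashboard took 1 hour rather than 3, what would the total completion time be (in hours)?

18

Actual critical path: Ingest→Clean→Join→Train = 1+6+2+9 = 18 ⇒ 18 hours.
Dashboard has 6 hours of float (longest path through it is 12).
The critical path is still Ingest→Clean→Join→Train; finish is now 18 hours.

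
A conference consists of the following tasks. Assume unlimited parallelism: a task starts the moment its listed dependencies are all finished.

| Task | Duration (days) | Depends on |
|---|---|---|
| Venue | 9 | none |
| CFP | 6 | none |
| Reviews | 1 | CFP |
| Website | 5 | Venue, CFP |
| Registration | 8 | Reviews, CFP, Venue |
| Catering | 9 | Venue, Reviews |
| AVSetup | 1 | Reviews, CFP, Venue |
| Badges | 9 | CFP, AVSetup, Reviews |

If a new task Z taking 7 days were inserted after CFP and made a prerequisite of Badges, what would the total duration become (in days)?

22

Originally the schedule takes 19 days.
With Z inserted, Badges now waits for max(CFP, AVSetup, Reviews, Z).
New critical path: CFP→Z→Badges = 6+7+9 = 22 ⇒ 22 days.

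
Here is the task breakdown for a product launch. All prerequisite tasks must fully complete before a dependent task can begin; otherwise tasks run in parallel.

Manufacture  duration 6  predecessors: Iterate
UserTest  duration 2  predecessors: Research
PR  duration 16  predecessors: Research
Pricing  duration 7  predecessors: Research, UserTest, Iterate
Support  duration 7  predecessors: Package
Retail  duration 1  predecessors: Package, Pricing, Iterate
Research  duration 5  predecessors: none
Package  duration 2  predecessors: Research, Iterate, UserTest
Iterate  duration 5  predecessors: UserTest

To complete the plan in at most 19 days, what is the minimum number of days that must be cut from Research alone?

Current finish: 21 days; target: 19.
Research is on every critical path, so each day cut from Research cuts the finish by one (this holds down to a finish of 17).
Need 21 − 19 = 2 days off Research → Research becomes 3 days, finish becomes 19.

2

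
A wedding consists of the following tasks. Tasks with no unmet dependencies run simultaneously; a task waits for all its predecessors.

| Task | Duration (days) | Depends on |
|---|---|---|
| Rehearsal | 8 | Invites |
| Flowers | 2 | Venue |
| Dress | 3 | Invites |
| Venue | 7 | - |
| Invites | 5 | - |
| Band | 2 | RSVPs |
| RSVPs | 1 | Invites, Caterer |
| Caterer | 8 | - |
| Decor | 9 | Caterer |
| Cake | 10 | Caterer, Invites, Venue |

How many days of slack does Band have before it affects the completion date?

Caterer→Cake = 8+10 = 18 sets the makespan at 18 days.
The longest chain containing Band totals 11 days.
So Band can slip 18 − 11 = 7 days.

7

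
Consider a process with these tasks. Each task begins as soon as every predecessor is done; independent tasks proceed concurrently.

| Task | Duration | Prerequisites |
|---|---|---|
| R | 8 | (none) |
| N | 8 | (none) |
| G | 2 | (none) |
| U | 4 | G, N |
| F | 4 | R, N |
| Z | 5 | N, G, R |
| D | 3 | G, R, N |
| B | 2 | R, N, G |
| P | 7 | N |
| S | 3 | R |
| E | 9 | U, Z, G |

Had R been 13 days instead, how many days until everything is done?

Critical path before the change: R→Z→E = 8+5+9 = 22 giving 22 days.
R is on the critical path; changing it to 13 makes that path 27 days.
That remains the longest chain; total 27 days.

27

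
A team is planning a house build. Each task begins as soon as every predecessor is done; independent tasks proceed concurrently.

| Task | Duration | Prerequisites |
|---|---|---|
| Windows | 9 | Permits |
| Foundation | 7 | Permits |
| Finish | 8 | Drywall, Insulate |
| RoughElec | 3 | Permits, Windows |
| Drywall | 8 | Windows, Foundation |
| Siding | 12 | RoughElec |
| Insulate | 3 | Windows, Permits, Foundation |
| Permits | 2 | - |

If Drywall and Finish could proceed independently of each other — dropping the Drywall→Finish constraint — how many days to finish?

26

Before: longest chain Permits→Windows→Drywall→Finish = 2+9+8+8 = 27, finish 27.
Without Drywall→Finish, Finish's earliest start moves from 19 to 14.
New critical path: Permits→Windows→RoughElec→Siding = 2+9+3+12 = 26 ⇒ 26 days.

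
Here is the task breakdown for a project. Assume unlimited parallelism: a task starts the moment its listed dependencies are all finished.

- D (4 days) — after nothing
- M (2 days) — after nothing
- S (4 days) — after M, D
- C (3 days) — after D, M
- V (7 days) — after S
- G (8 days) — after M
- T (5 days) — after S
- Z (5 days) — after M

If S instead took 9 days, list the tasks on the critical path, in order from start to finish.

Baseline: D→S→V = 4+4+7 = 15 → 15 days.
S lies on that path, so at 9 days the path becomes 20 days.
No other chain overtakes it, so the finish is 20 days.

D, S, V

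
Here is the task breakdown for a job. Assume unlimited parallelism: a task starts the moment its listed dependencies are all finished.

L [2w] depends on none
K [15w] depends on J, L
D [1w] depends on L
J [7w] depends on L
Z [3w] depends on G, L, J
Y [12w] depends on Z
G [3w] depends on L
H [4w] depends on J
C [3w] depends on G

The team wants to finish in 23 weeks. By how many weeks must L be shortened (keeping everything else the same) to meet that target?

Current finish: 24 weeks; target: 23.
L is on every critical path, so each week cut from L cuts the finish by one (this holds down to a finish of 23).
Need 24 − 23 = 1 week off L → L becomes 1 week, finish becomes 23.

1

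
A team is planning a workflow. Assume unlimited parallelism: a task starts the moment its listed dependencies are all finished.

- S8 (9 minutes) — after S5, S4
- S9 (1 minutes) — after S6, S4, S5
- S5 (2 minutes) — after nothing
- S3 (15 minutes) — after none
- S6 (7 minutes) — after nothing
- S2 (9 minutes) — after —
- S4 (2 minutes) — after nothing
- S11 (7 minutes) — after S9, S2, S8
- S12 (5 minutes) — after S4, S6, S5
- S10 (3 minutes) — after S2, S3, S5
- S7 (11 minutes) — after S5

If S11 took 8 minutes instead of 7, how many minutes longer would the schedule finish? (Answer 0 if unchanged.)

Actual critical path: S5→S8→S11 = 2+9+7 = 18 ⇒ 18 minutes.
S11 is on the critical path; changing it to 8 makes that path 19 minutes.
The binding chain switches to S4→S8→S11 = 2+9+8 = 19; finish 19 minutes.
Change in finish: 19 − 18 = +1 minutes.

1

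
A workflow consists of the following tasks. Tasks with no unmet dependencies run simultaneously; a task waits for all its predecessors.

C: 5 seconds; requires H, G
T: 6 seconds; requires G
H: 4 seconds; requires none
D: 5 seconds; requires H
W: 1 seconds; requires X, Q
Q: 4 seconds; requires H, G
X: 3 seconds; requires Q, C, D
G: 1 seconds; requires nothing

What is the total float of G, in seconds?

Critical path: H→C→X→W = 4+5+3+1 = 13, so the finish is 13 seconds.
G finishes as early as 1 and must finish by 4.
So G can slip 4 − 1 = 3 seconds.

3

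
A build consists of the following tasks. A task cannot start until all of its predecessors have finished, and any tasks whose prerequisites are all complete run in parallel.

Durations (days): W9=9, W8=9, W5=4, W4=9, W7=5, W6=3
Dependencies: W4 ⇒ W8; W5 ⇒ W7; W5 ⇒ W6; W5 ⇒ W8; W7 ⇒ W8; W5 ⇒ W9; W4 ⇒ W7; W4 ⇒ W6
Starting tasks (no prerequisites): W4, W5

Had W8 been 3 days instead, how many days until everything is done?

Baseline: W4→W7→W8 = 9+5+9 = 23 → 23 days.
W8 lies on that path, so at 3 days the path becomes 17 days.
That remains the longest chain; total 17 days.

17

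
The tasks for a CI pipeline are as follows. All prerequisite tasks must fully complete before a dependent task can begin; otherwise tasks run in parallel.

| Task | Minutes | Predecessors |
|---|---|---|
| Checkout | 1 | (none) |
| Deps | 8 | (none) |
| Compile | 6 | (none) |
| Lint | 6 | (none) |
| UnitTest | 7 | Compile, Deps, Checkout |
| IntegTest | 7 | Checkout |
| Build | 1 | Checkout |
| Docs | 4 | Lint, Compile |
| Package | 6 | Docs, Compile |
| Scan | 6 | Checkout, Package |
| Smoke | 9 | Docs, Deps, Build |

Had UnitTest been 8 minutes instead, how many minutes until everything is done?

Actual critical path: Compile→Docs→Package→Scan = 6+4+6+6 = 22 ⇒ 22 minutes.
UnitTest is off the critical path — its longest chain is 15 minutes, giving 7 of slack.
That remains the longest chain; total 22 minutes.

22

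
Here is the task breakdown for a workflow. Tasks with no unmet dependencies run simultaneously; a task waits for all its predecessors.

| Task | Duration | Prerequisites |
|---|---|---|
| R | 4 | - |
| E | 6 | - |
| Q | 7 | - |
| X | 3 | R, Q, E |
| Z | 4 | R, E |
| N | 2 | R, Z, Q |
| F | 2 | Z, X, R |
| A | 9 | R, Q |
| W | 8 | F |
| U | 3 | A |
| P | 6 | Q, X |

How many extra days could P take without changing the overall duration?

E→Z→F→W = 6+4+2+8 = 20 sets the makespan at 20 days.
P finishes as early as 16 and must finish by 20.
Float = 20 − 16 = 4.

4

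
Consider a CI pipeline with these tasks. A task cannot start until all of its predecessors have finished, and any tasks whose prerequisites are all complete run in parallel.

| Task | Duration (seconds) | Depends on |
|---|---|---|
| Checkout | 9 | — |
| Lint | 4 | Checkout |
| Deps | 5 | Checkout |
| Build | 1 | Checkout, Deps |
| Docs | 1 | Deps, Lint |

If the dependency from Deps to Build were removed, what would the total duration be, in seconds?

15

Original critical path: Checkout→Deps→Build = 9+5+1 = 15 ⇒ 15 seconds.
Without Deps→Build, Build's earliest start moves from 14 to 9.
After: Checkout→Deps→Docs = 9+5+1 = 15 → 15 seconds.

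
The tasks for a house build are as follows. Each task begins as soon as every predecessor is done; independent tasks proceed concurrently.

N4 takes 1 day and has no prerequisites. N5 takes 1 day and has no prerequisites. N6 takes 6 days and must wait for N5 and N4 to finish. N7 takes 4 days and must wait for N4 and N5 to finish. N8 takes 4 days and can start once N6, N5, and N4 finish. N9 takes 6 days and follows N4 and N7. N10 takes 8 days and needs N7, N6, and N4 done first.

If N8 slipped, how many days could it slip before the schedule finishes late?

4

Critical path: N4→N6→N10 = 1+6+8 = 15, so the finish is 15 days.
The longest chain containing N8 totals 11 days.
So N8 can slip 15 − 11 = 4 days.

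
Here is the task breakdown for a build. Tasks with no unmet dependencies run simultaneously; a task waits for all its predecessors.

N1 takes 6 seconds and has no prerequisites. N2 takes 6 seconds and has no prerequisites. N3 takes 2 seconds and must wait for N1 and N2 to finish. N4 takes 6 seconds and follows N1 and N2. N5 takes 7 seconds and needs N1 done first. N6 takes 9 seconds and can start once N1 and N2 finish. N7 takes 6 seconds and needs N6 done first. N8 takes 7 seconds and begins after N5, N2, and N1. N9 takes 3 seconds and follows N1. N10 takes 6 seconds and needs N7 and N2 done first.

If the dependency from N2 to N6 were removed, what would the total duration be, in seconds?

Before: longest chain N1→N6→N7→N10 = 6+9+6+6 = 27, finish 27.
Dropping N2→N6 doesn't change N6's earliest start (6); another predecessor still binds.
The longest chain is now N1→N6→N7→N10 = 6+9+6+6 = 27, so the build takes 27 seconds.

27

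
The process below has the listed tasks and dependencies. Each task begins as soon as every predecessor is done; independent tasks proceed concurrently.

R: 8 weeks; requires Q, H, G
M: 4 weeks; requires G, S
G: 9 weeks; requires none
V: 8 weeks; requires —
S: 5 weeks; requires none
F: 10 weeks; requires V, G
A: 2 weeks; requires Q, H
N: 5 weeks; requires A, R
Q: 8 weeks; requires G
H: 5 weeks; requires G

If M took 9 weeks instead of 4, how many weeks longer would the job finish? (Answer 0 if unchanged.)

0

The binding path is G→Q→R→N = 9+8+8+5 = 30; finish at 30 weeks.
The longest path through M is only 13 weeks, so M has float 17.
That remains the longest chain; total 30 weeks.
Change in finish: 30 − 30 = +0 weeks.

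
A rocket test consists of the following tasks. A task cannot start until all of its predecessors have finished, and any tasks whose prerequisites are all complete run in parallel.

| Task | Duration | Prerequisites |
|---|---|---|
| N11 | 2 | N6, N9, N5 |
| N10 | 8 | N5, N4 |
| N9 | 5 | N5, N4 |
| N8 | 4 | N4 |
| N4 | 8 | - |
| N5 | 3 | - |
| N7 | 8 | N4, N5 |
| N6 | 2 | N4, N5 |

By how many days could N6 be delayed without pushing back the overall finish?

N4→N7 = 8+8 = 16 sets the makespan at 16 days.
Longest path through N6: 12 days (earliest finish 10, latest finish 14).
Float = 16 − 12 = 4.

4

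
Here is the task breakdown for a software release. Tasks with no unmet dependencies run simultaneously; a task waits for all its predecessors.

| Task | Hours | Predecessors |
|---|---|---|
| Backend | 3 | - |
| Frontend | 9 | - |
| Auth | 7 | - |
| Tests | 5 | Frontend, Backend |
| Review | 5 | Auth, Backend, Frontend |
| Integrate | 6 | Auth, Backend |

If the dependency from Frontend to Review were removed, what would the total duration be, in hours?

Before: longest chain Frontend→Tests = 9+5 = 14, finish 14.
Without Frontend→Review, Review's earliest start moves from 9 to 7.
New critical path: Frontend→Tests = 9+5 = 14 ⇒ 14 hours.

14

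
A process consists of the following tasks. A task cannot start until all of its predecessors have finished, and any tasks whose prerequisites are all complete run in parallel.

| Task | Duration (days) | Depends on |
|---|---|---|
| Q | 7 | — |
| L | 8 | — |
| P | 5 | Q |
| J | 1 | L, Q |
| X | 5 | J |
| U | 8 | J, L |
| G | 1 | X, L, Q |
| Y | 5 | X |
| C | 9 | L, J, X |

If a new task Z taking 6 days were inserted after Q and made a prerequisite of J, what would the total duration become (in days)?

28

Originally the process takes 23 days.
With Z inserted, J now waits for max(L, Q, Z).
New critical path: Q→Z→J→X→C = 7+6+1+5+9 = 28 ⇒ 28 days.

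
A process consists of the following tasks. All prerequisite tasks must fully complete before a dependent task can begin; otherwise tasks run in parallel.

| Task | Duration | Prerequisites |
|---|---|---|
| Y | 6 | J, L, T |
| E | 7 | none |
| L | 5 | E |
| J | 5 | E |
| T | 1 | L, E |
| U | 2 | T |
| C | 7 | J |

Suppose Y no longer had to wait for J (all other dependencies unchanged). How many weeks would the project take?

19

With the dependency in place, E→L→T→Y = 7+5+1+6 = 19 sets the finish at 19 weeks.
Dropping J→Y doesn't change Y's earliest start (13); another predecessor still binds.
The longest chain is now E→L→T→Y = 7+5+1+6 = 19, so the project takes 19 weeks.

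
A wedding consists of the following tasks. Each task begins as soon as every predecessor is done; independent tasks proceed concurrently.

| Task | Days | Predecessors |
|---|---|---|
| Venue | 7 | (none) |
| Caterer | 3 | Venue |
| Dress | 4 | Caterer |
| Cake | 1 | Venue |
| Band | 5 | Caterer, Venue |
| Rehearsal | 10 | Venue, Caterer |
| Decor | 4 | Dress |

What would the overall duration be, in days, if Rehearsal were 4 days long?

Critical path before the change: Venue→Caterer→Rehearsal = 7+3+10 = 20 giving 20 days.
Since Rehearsal is critical, the -6 change carries straight to that chain (now 14 days).
New critical path: Venue→Caterer→Dress→Decor = 7+3+4+4 = 18 ⇒ 18 days.

18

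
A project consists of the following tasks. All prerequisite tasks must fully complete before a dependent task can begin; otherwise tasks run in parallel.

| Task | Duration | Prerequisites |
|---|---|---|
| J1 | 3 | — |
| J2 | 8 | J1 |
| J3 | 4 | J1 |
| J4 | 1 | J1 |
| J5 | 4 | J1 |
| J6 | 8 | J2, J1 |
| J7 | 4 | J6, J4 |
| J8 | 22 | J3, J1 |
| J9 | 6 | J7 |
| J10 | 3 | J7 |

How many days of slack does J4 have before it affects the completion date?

Critical path: J1→J2→J6→J7→J9 = 3+8+8+4+6 = 29, so the finish is 29 days.
J4 finishes as early as 4 and must finish by 19.
Slack of J4 = 18 − 3 = 15 days.

15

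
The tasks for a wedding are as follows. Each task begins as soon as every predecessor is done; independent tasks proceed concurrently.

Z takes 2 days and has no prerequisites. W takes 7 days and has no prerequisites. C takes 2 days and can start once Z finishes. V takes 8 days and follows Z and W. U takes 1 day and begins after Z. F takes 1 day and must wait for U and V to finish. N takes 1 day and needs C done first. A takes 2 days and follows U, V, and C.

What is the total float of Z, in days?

Critical path: W→V→A = 7+8+2 = 17, so the finish is 17 days.
The longest chain containing Z totals 12 days.
Float = 17 − 12 = 5.

5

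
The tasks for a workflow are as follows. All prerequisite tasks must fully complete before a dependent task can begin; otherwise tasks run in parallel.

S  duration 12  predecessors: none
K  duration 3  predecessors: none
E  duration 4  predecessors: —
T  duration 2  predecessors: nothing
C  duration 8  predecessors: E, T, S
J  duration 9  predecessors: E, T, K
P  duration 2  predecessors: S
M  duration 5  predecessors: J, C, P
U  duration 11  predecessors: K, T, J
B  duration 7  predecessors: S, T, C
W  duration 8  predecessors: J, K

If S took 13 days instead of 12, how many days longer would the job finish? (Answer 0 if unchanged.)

1

As given, the longest chain is S→C→B = 12+8+7 = 27, so the finish is 27 days.
Since S is critical, the +1 change carries straight to that chain (now 28 days).
The critical path is still S→C→B; finish is now 28 days.
Change in finish: 28 − 27 = +1 days.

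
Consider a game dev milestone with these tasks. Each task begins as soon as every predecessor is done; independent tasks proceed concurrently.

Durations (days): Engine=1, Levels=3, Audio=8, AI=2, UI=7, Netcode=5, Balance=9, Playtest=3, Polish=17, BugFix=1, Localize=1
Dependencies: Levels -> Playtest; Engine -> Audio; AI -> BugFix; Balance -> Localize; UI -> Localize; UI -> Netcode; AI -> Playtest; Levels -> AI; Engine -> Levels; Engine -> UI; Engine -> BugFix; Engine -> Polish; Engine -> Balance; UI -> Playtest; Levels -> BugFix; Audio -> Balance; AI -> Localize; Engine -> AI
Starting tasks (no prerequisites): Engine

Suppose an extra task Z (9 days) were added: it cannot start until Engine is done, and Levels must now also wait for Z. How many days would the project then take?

19

Originally the project takes 19 days.
With Z inserted, Levels now waits for max(Engine, Z).
New critical path: Engine→Audio→Balance→Localize = 1+8+9+1 = 19 ⇒ 19 days.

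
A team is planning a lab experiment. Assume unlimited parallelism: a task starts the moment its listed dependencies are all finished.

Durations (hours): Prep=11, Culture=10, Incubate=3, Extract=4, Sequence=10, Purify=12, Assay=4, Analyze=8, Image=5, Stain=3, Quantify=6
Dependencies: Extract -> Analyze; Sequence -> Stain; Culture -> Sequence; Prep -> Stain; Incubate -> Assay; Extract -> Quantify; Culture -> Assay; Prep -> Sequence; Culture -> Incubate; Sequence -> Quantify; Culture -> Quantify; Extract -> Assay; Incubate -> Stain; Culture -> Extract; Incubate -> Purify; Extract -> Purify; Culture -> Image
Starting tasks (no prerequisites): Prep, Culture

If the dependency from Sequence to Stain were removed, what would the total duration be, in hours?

27

Original critical path: Prep→Sequence→Quantify = 11+10+6 = 27 ⇒ 27 hours.
Without Sequence→Stain, Stain's earliest start moves from 21 to 13.
New critical path: Prep→Sequence→Quantify = 11+10+6 = 27 ⇒ 27 hours.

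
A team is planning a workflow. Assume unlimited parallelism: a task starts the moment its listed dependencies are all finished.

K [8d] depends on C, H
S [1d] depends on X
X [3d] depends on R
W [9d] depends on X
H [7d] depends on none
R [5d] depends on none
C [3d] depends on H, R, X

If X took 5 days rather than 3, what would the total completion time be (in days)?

Critical path before the change: R→X→C→K = 5+3+3+8 = 19 giving 19 days.
X lies on that path, so at 5 days the path becomes 21 days.
The critical path is still R→X→C→K; finish is now 21 days.

21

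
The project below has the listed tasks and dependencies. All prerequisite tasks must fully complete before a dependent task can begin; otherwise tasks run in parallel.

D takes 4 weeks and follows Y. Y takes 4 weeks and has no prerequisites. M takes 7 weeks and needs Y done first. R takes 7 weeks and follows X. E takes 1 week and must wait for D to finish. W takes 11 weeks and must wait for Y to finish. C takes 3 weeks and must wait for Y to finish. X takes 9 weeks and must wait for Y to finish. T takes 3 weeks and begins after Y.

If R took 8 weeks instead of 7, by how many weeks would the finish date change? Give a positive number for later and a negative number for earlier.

1

The binding path is Y→X→R = 4+9+7 = 20; finish at 20 weeks.
R lies on that path, so at 8 weeks the path becomes 21 weeks.
No other chain overtakes it, so the finish is 21 weeks.
Change in finish: 21 − 20 = +1 weeks.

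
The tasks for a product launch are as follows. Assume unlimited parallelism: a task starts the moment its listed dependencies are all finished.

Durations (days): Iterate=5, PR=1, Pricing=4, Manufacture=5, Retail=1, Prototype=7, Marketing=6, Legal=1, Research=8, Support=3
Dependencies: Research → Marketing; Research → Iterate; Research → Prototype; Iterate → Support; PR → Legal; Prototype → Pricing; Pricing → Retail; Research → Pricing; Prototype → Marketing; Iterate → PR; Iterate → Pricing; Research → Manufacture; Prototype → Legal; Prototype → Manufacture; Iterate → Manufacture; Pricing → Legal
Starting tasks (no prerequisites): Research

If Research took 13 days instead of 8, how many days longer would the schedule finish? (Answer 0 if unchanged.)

5

Actual critical path: Research→Prototype→Marketing = 8+7+6 = 21 ⇒ 21 days.
Research is on the critical path; changing it to 13 makes that path 26 days.
No other chain overtakes it, so the finish is 26 days.
Change in finish: 26 − 21 = +5 days.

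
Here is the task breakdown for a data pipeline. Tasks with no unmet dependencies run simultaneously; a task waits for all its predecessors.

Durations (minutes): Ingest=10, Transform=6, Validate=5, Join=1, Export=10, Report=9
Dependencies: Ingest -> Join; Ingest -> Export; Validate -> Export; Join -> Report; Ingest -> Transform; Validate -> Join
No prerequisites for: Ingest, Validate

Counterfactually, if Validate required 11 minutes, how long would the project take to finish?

As given, the longest chain is Ingest→Join→Report = 10+1+9 = 20, so the finish is 20 minutes.
Validate has 5 minutes of float (longest path through it is 15).
Now Validate→Join→Report = 11+1+9 = 21 is longest, so the finish becomes 21 minutes.

21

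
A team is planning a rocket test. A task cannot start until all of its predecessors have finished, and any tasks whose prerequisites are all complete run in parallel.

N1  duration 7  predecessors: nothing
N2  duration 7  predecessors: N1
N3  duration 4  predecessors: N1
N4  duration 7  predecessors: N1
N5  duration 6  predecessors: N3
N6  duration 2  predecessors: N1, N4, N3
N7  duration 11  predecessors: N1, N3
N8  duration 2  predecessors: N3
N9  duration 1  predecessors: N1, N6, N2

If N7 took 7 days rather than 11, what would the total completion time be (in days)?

The binding path is N1→N3→N7 = 7+4+11 = 22; finish at 22 days.
N7 is on the critical path; changing it to 7 makes that path 18 days.
No other chain overtakes it, so the finish is 18 days.

18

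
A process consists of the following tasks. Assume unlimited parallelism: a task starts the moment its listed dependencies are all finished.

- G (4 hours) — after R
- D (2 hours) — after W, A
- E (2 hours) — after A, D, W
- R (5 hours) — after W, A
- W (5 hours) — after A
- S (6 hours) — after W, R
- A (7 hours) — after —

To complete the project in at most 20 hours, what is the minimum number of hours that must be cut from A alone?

3

Current finish: 23 hours; target: 20.
A is on every critical path, so each hour cut from A cuts the finish by one (this holds down to a finish of 17).
Need 23 − 20 = 3 hours off A → A becomes 4 hours, finish becomes 20.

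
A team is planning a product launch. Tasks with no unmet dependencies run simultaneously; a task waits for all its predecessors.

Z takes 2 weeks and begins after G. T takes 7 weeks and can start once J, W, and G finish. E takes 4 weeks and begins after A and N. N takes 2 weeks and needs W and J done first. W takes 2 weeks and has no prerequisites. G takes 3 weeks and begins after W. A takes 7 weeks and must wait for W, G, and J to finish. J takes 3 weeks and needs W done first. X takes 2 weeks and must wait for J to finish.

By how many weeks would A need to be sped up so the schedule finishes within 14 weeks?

2

Current finish: 16 weeks; target: 14.
A is on every critical path, so each week cut from A cuts the finish by one (this holds down to a finish of 12).
Need 16 − 14 = 2 weeks off A → A becomes 5 weeks, finish becomes 14.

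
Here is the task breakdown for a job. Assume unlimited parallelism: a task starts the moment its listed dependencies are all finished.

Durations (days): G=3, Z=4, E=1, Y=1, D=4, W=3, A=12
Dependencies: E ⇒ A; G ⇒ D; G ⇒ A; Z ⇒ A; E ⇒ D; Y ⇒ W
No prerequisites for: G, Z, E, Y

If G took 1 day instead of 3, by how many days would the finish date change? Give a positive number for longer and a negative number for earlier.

As given, the longest chain is Z→A = 4+12 = 16, so the finish is 16 days.
The longest path through G is only 15 days, so G has float 1.
That remains the longest chain; total 16 days.
Change in finish: 16 − 16 = +0 days.

0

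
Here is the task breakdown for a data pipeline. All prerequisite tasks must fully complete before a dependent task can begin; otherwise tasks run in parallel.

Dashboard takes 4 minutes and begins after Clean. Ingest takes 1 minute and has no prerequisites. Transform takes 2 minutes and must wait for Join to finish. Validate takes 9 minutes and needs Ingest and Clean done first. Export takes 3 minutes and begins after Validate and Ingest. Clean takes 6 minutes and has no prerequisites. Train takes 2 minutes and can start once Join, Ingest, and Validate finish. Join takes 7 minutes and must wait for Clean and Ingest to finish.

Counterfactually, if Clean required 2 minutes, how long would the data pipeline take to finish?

14

Critical path before the change: Clean→Validate→Export = 6+9+3 = 18 giving 18 minutes.
Clean is on the critical path; changing it to 2 makes that path 14 minutes.
No other chain overtakes it, so the finish is 14 minutes.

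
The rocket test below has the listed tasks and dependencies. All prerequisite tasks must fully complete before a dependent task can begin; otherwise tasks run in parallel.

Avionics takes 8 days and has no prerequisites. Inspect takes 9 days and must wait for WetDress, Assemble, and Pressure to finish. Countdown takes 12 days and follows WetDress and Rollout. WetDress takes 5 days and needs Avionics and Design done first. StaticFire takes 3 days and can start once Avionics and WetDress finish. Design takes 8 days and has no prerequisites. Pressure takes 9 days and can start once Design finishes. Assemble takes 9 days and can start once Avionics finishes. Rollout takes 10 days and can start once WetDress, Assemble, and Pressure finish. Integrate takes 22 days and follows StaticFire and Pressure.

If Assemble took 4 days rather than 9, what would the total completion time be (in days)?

The binding path is Avionics→Assemble→Rollout→Countdown = 8+9+10+12 = 39; finish at 39 days.
Assemble is on the critical path; changing it to 4 makes that path 34 days.
The binding chain switches to Design→Pressure→Integrate = 8+9+22 = 39; finish 39 days.

39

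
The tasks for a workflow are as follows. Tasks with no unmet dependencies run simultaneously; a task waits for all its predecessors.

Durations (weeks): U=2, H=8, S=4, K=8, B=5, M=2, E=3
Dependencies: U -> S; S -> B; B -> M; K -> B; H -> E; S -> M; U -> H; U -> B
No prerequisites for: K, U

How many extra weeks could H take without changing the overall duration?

Critical path: K→B→M = 8+5+2 = 15, so the finish is 15 weeks.
The longest chain containing H totals 13 weeks.
Slack of H = 4 − 2 = 2 weeks.

2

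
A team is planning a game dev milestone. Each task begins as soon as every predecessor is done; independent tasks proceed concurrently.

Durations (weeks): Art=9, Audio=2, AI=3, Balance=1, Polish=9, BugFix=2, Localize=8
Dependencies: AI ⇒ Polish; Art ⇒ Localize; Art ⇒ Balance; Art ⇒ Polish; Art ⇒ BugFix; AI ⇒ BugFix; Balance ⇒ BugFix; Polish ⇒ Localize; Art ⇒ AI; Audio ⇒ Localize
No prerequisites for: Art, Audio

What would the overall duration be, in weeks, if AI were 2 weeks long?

The binding path is Art→AI→Polish→Localize = 9+3+9+8 = 29; finish at 29 weeks.
AI lies on that path, so at 2 weeks the path becomes 28 weeks.
The critical path is still Art→AI→Polish→Localize; finish is now 28 weeks.

28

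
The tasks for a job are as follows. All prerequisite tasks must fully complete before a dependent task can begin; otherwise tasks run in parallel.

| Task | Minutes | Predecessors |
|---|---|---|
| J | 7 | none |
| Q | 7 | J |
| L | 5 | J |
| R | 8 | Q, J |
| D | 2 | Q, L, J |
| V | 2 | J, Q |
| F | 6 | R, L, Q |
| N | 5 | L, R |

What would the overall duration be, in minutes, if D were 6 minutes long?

28

The binding path is J→Q→R→F = 7+7+8+6 = 28; finish at 28 minutes.
The longest path through D is only 16 minutes, so D has float 12.
No other chain overtakes it, so the finish is 28 minutes.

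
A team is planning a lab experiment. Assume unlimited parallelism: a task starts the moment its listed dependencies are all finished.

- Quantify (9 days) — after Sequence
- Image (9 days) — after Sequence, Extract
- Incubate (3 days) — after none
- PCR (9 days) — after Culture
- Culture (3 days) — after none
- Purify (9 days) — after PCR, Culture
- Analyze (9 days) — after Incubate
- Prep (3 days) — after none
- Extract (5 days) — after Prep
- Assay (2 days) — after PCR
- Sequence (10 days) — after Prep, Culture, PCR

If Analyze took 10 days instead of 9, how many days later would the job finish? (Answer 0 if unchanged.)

Baseline: Culture→PCR→Sequence→Image = 3+9+10+9 = 31 → 31 days.
The longest path through Analyze is only 12 days, so Analyze has float 19.
That remains the longest chain; total 31 days.
Change in finish: 31 − 31 = +0 days.

0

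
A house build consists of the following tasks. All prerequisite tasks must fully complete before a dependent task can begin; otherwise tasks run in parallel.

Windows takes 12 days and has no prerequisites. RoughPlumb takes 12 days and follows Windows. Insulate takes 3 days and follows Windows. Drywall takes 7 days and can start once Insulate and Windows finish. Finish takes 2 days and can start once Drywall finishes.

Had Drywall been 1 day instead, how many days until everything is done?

24

Critical path before the change: Windows→Insulate→Drywall→Finish = 12+3+7+2 = 24 giving 24 days.
Drywall is on the critical path; changing it to 1 makes that path 18 days.
New critical path: Windows→RoughPlumb = 12+12 = 24 ⇒ 24 days.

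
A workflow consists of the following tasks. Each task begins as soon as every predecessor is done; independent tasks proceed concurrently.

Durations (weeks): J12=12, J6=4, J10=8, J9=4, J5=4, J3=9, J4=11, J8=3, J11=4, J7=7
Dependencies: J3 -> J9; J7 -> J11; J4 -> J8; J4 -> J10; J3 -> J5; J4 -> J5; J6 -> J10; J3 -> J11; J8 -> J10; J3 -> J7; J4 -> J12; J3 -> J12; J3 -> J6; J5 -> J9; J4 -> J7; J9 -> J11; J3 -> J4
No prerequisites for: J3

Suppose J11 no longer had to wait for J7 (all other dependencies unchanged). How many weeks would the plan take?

32

With the dependency in place, J3→J4→J5→J9→J11 = 9+11+4+4+4 = 32 sets the finish at 32 weeks.
Dropping J7→J11 doesn't change J11's earliest start (28); another predecessor still binds.
After: J3→J4→J5→J9→J11 = 9+11+4+4+4 = 32 → 32 weeks.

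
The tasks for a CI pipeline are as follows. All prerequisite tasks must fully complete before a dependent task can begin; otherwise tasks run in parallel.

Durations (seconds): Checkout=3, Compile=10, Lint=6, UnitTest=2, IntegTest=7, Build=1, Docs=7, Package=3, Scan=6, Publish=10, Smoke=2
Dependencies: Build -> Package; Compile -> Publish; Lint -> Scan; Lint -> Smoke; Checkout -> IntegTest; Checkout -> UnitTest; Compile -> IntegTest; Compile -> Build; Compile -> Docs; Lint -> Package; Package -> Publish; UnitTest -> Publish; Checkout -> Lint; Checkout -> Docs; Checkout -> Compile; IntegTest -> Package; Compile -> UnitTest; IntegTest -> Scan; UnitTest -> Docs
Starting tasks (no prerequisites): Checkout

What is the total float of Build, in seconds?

6

Checkout→Compile→IntegTest→Package→Publish = 3+10+7+3+10 = 33 sets the makespan at 33 seconds.
The longest chain containing Build totals 27 seconds.
Slack of Build = 19 − 13 = 6 seconds.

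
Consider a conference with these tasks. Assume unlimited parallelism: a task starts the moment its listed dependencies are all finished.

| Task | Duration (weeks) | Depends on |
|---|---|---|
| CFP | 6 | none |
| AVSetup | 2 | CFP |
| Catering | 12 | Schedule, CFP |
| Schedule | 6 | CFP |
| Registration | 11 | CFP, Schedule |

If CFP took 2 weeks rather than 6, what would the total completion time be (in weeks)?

20

Baseline: CFP→Schedule→Catering = 6+6+12 = 24 → 24 weeks.
Since CFP is critical, the -4 change carries straight to that chain (now 20 weeks).
That remains the longest chain; total 20 weeks.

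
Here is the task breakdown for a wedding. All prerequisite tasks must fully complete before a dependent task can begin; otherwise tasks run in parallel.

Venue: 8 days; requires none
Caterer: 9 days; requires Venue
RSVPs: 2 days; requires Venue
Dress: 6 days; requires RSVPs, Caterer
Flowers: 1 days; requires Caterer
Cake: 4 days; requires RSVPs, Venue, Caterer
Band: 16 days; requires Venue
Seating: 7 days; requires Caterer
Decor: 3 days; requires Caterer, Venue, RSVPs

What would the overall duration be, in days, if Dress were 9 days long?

26

Actual critical path: Venue→Caterer→Seating = 8+9+7 = 24 ⇒ 24 days.
The longest path through Dress is only 23 days, so Dress has float 1.
New critical path: Venue→Caterer→Dress = 8+9+9 = 26 ⇒ 26 days.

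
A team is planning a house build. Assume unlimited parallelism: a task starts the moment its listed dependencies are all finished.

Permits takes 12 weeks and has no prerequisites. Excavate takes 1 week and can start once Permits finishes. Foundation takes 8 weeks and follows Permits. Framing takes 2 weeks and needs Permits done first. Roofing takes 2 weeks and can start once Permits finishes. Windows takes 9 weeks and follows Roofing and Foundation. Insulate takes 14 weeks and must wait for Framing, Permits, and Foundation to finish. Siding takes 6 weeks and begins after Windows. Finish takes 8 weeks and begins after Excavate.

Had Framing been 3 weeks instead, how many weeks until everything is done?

Critical path before the change: Permits→Foundation→Windows→Siding = 12+8+9+6 = 35 giving 35 weeks.
Framing has 7 weeks of float (longest path through it is 28).
That remains the longest chain; total 35 weeks.

35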